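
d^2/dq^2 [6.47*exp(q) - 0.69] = 6.47*exp(q)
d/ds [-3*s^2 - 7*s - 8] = -6*s - 7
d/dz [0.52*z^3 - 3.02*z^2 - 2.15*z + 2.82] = 1.56*z^2 - 6.04*z - 2.15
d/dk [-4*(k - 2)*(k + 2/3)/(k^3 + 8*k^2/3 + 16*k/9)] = 12*(9*k^3 - 36*k^2 - 36*k - 16)/(k^2*(27*k^3 + 108*k^2 + 144*k + 64))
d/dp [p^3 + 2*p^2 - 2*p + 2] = 3*p^2 + 4*p - 2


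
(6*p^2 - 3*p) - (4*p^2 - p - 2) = 2*p^2 - 2*p + 2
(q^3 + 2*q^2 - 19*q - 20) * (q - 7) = q^4 - 5*q^3 - 33*q^2 + 113*q + 140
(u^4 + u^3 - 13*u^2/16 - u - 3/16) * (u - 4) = u^5 - 3*u^4 - 77*u^3/16 + 9*u^2/4 + 61*u/16 + 3/4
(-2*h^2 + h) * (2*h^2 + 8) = -4*h^4 + 2*h^3 - 16*h^2 + 8*h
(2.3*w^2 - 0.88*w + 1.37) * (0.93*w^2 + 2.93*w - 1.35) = 2.139*w^4 + 5.9206*w^3 - 4.4093*w^2 + 5.2021*w - 1.8495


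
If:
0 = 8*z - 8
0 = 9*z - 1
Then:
No Solution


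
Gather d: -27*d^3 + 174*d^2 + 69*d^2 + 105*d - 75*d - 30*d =-27*d^3 + 243*d^2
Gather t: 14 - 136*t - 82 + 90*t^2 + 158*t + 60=90*t^2 + 22*t - 8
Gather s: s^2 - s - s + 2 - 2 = s^2 - 2*s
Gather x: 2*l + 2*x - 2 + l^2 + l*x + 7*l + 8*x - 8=l^2 + 9*l + x*(l + 10) - 10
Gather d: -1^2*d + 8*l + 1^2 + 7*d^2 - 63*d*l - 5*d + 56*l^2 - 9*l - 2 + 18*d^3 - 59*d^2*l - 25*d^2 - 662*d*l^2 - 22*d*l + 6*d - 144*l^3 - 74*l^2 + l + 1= 18*d^3 + d^2*(-59*l - 18) + d*(-662*l^2 - 85*l) - 144*l^3 - 18*l^2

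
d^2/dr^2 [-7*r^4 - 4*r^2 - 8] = -84*r^2 - 8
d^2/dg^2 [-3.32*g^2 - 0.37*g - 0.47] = -6.64000000000000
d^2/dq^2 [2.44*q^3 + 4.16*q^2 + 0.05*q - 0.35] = 14.64*q + 8.32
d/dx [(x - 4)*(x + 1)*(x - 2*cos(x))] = (x - 4)*(x + 1)*(2*sin(x) + 1) + (x - 4)*(x - 2*cos(x)) + (x + 1)*(x - 2*cos(x))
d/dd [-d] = -1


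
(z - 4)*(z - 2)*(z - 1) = z^3 - 7*z^2 + 14*z - 8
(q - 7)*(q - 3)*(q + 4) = q^3 - 6*q^2 - 19*q + 84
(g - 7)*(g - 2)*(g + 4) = g^3 - 5*g^2 - 22*g + 56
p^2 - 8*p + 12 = (p - 6)*(p - 2)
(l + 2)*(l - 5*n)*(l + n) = l^3 - 4*l^2*n + 2*l^2 - 5*l*n^2 - 8*l*n - 10*n^2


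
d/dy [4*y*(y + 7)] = 8*y + 28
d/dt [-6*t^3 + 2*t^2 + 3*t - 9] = -18*t^2 + 4*t + 3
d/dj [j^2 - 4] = 2*j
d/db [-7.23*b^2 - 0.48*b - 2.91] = -14.46*b - 0.48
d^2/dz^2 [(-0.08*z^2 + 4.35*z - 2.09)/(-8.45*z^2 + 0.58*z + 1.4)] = (-620.41759*z^3 + 901.06575*z^2 - 370.22154*z + 58.233552)/(603.351125*z^6 - 124.24035*z^5 - 291.36276*z^4 + 40.973288*z^3 + 48.27312*z^2 - 3.4104*z - 2.744)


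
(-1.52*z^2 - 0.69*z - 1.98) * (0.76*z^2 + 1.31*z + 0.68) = -1.1552*z^4 - 2.5156*z^3 - 3.4423*z^2 - 3.063*z - 1.3464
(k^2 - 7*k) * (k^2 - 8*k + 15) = k^4 - 15*k^3 + 71*k^2 - 105*k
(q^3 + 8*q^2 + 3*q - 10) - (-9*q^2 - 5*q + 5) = q^3 + 17*q^2 + 8*q - 15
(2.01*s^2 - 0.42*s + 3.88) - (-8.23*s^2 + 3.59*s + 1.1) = 10.24*s^2 - 4.01*s + 2.78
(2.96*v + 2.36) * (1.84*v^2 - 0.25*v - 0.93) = 5.4464*v^3 + 3.6024*v^2 - 3.3428*v - 2.1948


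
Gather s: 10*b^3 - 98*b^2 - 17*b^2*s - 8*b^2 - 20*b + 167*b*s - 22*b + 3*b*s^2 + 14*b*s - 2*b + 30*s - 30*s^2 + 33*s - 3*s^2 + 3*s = 10*b^3 - 106*b^2 - 44*b + s^2*(3*b - 33) + s*(-17*b^2 + 181*b + 66)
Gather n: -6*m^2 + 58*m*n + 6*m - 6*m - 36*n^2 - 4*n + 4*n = -6*m^2 + 58*m*n - 36*n^2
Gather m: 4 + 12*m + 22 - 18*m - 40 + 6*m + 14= 0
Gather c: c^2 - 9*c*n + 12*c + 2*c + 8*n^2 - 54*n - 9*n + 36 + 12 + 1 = c^2 + c*(14 - 9*n) + 8*n^2 - 63*n + 49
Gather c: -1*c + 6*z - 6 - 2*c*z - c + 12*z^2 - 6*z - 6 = c*(-2*z - 2) + 12*z^2 - 12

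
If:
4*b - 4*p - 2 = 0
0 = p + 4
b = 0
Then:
No Solution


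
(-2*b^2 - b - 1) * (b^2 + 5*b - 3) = -2*b^4 - 11*b^3 - 2*b + 3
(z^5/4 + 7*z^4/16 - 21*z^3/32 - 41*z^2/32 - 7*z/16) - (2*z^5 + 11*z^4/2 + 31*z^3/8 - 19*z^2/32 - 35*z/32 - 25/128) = -7*z^5/4 - 81*z^4/16 - 145*z^3/32 - 11*z^2/16 + 21*z/32 + 25/128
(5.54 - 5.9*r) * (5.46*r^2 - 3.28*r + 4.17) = -32.214*r^3 + 49.6004*r^2 - 42.7742*r + 23.1018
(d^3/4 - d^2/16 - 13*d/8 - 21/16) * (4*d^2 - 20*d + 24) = d^5 - 21*d^4/4 + 3*d^3/4 + 103*d^2/4 - 51*d/4 - 63/2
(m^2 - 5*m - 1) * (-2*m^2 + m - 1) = -2*m^4 + 11*m^3 - 4*m^2 + 4*m + 1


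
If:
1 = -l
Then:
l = -1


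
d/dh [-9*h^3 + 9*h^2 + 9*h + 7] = -27*h^2 + 18*h + 9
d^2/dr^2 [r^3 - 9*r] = 6*r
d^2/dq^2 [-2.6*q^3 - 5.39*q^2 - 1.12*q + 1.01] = -15.6*q - 10.78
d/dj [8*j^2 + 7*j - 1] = 16*j + 7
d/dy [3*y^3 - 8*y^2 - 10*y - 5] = 9*y^2 - 16*y - 10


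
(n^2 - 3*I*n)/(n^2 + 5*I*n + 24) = n/(n + 8*I)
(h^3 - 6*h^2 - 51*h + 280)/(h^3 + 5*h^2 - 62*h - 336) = (h - 5)/(h + 6)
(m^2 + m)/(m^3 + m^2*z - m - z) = m/(m^2 + m*z - m - z)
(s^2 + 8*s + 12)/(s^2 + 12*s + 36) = (s + 2)/(s + 6)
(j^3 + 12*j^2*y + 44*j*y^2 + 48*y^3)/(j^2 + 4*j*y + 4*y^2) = (j^2 + 10*j*y + 24*y^2)/(j + 2*y)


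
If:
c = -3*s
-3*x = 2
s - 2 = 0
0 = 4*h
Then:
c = -6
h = 0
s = 2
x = -2/3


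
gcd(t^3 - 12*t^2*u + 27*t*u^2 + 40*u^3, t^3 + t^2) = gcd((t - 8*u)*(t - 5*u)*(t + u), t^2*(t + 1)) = 1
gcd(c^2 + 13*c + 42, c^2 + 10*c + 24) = c + 6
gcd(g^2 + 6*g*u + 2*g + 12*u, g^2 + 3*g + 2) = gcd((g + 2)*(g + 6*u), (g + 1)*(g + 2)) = g + 2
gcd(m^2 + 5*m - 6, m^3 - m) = m - 1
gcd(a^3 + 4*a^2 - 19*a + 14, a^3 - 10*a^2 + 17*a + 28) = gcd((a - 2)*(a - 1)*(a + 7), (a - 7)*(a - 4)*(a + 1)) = 1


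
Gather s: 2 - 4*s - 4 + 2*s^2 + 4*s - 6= 2*s^2 - 8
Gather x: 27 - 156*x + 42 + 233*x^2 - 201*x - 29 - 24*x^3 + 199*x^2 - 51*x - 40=-24*x^3 + 432*x^2 - 408*x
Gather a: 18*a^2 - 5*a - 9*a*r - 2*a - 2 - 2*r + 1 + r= 18*a^2 + a*(-9*r - 7) - r - 1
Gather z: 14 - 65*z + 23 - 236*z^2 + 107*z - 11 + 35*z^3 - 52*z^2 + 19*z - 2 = 35*z^3 - 288*z^2 + 61*z + 24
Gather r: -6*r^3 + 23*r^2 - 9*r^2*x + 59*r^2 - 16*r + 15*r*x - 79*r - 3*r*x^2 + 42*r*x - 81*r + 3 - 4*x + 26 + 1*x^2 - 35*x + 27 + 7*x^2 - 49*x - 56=-6*r^3 + r^2*(82 - 9*x) + r*(-3*x^2 + 57*x - 176) + 8*x^2 - 88*x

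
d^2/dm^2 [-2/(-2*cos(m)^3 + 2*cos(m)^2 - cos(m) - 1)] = 2*((5*cos(m) - 8*cos(2*m) + 9*cos(3*m))*(2*cos(m)^3 - 2*cos(m)^2 + cos(m) + 1)/2 + 2*(6*cos(m)^2 - 4*cos(m) + 1)^2*sin(m)^2)/(2*cos(m)^3 - 2*cos(m)^2 + cos(m) + 1)^3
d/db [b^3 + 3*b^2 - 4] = 3*b*(b + 2)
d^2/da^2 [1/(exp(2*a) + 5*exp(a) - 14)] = (2*(2*exp(a) + 5)^2*exp(a) - (4*exp(a) + 5)*(exp(2*a) + 5*exp(a) - 14))*exp(a)/(exp(2*a) + 5*exp(a) - 14)^3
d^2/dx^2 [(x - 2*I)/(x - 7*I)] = 10*I/(x - 7*I)^3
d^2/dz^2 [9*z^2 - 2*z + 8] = 18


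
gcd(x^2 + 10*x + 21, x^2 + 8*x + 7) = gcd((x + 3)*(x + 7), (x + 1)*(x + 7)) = x + 7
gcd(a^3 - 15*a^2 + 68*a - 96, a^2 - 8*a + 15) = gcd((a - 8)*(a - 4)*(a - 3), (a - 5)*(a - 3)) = a - 3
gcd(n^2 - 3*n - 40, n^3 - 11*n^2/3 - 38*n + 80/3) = n^2 - 3*n - 40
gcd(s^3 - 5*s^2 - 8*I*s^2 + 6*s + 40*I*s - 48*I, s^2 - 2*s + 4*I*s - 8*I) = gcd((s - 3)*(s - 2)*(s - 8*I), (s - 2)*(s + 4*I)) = s - 2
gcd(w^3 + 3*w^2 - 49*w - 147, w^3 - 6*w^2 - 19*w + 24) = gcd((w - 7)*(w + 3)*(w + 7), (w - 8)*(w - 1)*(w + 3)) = w + 3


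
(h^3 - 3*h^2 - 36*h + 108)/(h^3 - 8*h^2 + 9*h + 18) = (h + 6)/(h + 1)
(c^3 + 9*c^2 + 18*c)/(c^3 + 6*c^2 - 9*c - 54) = c/(c - 3)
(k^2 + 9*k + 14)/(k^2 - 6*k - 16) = (k + 7)/(k - 8)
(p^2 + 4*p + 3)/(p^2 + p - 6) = (p + 1)/(p - 2)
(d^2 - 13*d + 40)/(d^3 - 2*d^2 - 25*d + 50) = (d - 8)/(d^2 + 3*d - 10)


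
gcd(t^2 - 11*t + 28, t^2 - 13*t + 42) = t - 7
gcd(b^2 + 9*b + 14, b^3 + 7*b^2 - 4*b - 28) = b^2 + 9*b + 14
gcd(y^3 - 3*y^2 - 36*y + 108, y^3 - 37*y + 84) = y - 3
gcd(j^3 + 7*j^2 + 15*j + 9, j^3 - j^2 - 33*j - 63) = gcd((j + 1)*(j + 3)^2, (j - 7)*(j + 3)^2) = j^2 + 6*j + 9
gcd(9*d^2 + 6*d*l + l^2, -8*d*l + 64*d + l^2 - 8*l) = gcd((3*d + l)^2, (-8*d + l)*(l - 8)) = 1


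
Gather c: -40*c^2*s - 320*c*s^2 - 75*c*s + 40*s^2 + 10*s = -40*c^2*s + c*(-320*s^2 - 75*s) + 40*s^2 + 10*s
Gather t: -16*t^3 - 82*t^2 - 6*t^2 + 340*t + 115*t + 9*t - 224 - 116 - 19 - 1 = -16*t^3 - 88*t^2 + 464*t - 360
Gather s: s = s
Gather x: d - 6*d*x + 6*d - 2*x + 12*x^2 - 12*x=7*d + 12*x^2 + x*(-6*d - 14)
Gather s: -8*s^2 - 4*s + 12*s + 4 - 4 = -8*s^2 + 8*s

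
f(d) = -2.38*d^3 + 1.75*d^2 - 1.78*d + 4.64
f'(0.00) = -1.78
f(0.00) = 4.64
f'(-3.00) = -76.54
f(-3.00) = 89.99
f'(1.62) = -14.85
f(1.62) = -3.77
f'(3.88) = -95.69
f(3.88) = -114.94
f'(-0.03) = -1.89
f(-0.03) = 4.70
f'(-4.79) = -182.37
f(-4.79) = 314.89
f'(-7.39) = -417.58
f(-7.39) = 1073.89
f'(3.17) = -62.43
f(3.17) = -59.23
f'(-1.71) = -28.64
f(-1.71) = 24.70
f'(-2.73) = -64.55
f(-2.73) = 70.97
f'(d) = -7.14*d^2 + 3.5*d - 1.78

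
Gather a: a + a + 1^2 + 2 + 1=2*a + 4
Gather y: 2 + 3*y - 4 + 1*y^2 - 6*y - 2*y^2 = -y^2 - 3*y - 2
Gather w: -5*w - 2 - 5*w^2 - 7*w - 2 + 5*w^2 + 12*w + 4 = 0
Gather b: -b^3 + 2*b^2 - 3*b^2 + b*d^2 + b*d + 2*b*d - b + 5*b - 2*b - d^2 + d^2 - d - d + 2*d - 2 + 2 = -b^3 - b^2 + b*(d^2 + 3*d + 2)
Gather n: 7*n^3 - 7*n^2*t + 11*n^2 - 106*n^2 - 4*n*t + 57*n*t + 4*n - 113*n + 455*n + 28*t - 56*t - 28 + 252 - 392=7*n^3 + n^2*(-7*t - 95) + n*(53*t + 346) - 28*t - 168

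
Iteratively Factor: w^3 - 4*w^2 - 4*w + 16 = (w - 2)*(w^2 - 2*w - 8) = (w - 2)*(w + 2)*(w - 4)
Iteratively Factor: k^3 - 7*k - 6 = (k + 2)*(k^2 - 2*k - 3) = (k + 1)*(k + 2)*(k - 3)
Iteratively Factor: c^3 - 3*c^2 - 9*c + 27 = (c - 3)*(c^2 - 9) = (c - 3)^2*(c + 3)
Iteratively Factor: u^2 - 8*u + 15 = (u - 3)*(u - 5)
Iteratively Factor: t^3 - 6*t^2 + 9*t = (t - 3)*(t^2 - 3*t) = t*(t - 3)*(t - 3)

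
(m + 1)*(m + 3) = m^2 + 4*m + 3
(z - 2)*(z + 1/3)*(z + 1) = z^3 - 2*z^2/3 - 7*z/3 - 2/3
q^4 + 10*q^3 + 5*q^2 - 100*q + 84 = (q - 2)*(q - 1)*(q + 6)*(q + 7)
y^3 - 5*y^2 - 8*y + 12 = (y - 6)*(y - 1)*(y + 2)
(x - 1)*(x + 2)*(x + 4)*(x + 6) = x^4 + 11*x^3 + 32*x^2 + 4*x - 48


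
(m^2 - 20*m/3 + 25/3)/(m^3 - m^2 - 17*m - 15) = (m - 5/3)/(m^2 + 4*m + 3)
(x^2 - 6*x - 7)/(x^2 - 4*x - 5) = (x - 7)/(x - 5)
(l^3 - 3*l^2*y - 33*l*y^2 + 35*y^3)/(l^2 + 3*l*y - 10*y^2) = (-l^2 + 8*l*y - 7*y^2)/(-l + 2*y)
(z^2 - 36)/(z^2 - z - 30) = (z + 6)/(z + 5)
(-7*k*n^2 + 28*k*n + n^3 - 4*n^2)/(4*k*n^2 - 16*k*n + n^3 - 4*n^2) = (-7*k + n)/(4*k + n)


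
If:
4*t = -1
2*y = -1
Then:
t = -1/4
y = -1/2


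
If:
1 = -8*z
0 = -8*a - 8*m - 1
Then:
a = -m - 1/8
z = -1/8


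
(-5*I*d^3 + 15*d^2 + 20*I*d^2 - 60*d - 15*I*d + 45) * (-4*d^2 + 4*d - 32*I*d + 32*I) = 20*I*d^5 - 220*d^4 - 100*I*d^4 + 1100*d^3 - 340*I*d^3 - 1540*d^2 + 2340*I*d^2 + 660*d - 3360*I*d + 1440*I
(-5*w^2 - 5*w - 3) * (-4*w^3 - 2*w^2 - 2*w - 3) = 20*w^5 + 30*w^4 + 32*w^3 + 31*w^2 + 21*w + 9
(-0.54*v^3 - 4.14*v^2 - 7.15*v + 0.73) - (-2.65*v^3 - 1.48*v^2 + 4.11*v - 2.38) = 2.11*v^3 - 2.66*v^2 - 11.26*v + 3.11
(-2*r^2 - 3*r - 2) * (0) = 0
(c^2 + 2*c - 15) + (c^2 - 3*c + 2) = 2*c^2 - c - 13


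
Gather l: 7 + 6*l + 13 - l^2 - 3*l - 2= -l^2 + 3*l + 18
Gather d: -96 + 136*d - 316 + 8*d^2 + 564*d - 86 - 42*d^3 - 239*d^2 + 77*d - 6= -42*d^3 - 231*d^2 + 777*d - 504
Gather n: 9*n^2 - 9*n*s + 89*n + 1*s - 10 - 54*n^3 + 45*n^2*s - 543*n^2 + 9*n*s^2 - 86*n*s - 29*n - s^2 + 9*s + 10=-54*n^3 + n^2*(45*s - 534) + n*(9*s^2 - 95*s + 60) - s^2 + 10*s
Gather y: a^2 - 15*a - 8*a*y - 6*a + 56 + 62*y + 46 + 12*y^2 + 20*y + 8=a^2 - 21*a + 12*y^2 + y*(82 - 8*a) + 110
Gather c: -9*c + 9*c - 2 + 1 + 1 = 0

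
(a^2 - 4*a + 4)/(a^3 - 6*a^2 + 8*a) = (a - 2)/(a*(a - 4))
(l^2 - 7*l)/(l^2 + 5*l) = (l - 7)/(l + 5)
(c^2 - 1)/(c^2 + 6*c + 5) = (c - 1)/(c + 5)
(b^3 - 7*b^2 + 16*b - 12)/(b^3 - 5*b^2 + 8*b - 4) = (b - 3)/(b - 1)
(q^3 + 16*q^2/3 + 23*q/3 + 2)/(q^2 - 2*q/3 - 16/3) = (3*q^2 + 10*q + 3)/(3*q - 8)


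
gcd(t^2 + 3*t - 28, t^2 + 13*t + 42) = t + 7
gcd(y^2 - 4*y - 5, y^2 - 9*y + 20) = y - 5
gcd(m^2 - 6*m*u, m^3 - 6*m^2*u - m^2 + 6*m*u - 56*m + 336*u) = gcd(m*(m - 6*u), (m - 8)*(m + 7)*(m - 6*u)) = -m + 6*u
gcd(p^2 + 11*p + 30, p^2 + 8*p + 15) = p + 5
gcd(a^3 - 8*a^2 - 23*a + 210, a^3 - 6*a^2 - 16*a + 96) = a - 6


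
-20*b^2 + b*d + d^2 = (-4*b + d)*(5*b + d)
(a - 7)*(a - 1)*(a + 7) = a^3 - a^2 - 49*a + 49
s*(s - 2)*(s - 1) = s^3 - 3*s^2 + 2*s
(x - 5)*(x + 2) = x^2 - 3*x - 10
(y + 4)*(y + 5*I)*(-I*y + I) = -I*y^3 + 5*y^2 - 3*I*y^2 + 15*y + 4*I*y - 20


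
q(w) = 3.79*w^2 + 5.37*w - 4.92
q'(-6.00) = -40.11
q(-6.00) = 99.30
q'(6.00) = 50.85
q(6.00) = 163.74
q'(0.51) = 9.24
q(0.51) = -1.20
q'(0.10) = 6.13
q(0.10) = -4.35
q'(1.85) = 19.39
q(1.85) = 17.99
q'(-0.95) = -1.83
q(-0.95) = -6.60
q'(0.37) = 8.17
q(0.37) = -2.41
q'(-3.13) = -18.36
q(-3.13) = 15.40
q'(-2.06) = -10.24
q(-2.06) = 0.10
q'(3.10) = 28.87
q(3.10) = 48.15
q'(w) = 7.58*w + 5.37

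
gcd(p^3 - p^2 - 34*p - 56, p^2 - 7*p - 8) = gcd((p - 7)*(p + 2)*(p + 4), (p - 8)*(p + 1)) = 1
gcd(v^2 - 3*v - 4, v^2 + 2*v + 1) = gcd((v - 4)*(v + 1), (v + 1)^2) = v + 1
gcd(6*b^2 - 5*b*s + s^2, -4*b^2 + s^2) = -2*b + s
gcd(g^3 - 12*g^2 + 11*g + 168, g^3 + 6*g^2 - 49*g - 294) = g - 7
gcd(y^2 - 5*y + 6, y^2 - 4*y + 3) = y - 3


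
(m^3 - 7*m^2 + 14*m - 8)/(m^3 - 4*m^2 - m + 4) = (m - 2)/(m + 1)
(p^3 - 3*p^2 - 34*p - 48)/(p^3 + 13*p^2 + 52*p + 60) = (p^2 - 5*p - 24)/(p^2 + 11*p + 30)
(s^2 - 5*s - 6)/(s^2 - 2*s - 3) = (s - 6)/(s - 3)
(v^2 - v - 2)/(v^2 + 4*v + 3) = (v - 2)/(v + 3)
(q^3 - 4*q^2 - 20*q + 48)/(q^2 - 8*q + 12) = q + 4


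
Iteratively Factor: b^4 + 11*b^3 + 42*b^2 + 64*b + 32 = (b + 2)*(b^3 + 9*b^2 + 24*b + 16) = (b + 2)*(b + 4)*(b^2 + 5*b + 4) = (b + 1)*(b + 2)*(b + 4)*(b + 4)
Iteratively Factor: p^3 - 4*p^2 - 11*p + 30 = (p - 5)*(p^2 + p - 6) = (p - 5)*(p + 3)*(p - 2)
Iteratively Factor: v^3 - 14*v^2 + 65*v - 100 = (v - 4)*(v^2 - 10*v + 25) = (v - 5)*(v - 4)*(v - 5)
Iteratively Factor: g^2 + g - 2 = (g - 1)*(g + 2)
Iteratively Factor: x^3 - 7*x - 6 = (x + 2)*(x^2 - 2*x - 3) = (x + 1)*(x + 2)*(x - 3)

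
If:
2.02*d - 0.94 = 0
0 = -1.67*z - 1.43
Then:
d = 0.47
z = -0.86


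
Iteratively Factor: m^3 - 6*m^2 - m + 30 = (m - 5)*(m^2 - m - 6) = (m - 5)*(m - 3)*(m + 2)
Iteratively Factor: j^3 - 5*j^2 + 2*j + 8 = (j - 4)*(j^2 - j - 2) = (j - 4)*(j - 2)*(j + 1)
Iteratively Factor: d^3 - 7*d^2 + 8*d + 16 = (d - 4)*(d^2 - 3*d - 4) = (d - 4)*(d + 1)*(d - 4)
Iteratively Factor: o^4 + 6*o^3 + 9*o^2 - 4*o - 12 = (o + 2)*(o^3 + 4*o^2 + o - 6) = (o + 2)*(o + 3)*(o^2 + o - 2) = (o + 2)^2*(o + 3)*(o - 1)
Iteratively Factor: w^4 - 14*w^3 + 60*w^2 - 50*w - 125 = (w - 5)*(w^3 - 9*w^2 + 15*w + 25) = (w - 5)*(w + 1)*(w^2 - 10*w + 25) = (w - 5)^2*(w + 1)*(w - 5)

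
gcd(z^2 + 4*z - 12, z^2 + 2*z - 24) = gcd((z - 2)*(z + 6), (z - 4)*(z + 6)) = z + 6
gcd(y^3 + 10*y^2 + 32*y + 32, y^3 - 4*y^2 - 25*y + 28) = y + 4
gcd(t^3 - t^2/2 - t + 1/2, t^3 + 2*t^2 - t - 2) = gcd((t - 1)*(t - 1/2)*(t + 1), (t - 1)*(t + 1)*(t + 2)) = t^2 - 1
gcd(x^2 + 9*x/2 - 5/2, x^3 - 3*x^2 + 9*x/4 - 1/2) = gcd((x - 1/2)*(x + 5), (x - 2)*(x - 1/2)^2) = x - 1/2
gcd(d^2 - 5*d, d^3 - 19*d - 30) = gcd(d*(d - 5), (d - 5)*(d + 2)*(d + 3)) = d - 5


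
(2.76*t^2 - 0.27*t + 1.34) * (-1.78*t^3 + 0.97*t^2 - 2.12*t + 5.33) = -4.9128*t^5 + 3.1578*t^4 - 8.4983*t^3 + 16.583*t^2 - 4.2799*t + 7.1422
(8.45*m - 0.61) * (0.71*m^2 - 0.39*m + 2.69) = 5.9995*m^3 - 3.7286*m^2 + 22.9684*m - 1.6409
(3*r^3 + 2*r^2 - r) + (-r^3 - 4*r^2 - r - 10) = 2*r^3 - 2*r^2 - 2*r - 10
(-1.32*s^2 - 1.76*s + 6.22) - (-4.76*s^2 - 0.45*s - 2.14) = 3.44*s^2 - 1.31*s + 8.36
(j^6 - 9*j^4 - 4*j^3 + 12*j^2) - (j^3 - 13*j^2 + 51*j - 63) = j^6 - 9*j^4 - 5*j^3 + 25*j^2 - 51*j + 63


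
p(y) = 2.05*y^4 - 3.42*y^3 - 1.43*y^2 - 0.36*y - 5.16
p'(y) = 8.2*y^3 - 10.26*y^2 - 2.86*y - 0.36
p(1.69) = -9.64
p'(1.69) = 5.08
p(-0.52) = -4.73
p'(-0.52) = -2.80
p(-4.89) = 1534.47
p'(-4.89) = -1190.54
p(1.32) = -9.77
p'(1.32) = -3.15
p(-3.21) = 312.04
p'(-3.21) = -368.12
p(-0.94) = -1.64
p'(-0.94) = -13.55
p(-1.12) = 1.48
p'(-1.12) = -21.55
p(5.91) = 1737.73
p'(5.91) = 1317.06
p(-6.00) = 3341.04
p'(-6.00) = -2123.76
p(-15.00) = 115002.24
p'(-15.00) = -29940.96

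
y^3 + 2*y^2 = y^2*(y + 2)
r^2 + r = r*(r + 1)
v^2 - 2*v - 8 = (v - 4)*(v + 2)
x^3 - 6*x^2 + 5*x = x*(x - 5)*(x - 1)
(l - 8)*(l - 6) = l^2 - 14*l + 48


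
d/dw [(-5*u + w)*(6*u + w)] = u + 2*w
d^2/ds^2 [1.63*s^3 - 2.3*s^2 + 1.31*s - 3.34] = 9.78*s - 4.6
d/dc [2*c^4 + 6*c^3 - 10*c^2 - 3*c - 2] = 8*c^3 + 18*c^2 - 20*c - 3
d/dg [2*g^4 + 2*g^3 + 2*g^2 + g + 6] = 8*g^3 + 6*g^2 + 4*g + 1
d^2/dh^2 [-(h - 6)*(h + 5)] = -2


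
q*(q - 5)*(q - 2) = q^3 - 7*q^2 + 10*q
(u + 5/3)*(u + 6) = u^2 + 23*u/3 + 10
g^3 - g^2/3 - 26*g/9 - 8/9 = (g - 2)*(g + 1/3)*(g + 4/3)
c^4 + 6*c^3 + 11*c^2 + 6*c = c*(c + 1)*(c + 2)*(c + 3)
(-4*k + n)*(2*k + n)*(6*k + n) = -48*k^3 - 20*k^2*n + 4*k*n^2 + n^3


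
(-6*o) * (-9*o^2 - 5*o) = 54*o^3 + 30*o^2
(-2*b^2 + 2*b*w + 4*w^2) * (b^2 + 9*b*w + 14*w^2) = -2*b^4 - 16*b^3*w - 6*b^2*w^2 + 64*b*w^3 + 56*w^4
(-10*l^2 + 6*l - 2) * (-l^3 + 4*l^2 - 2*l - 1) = 10*l^5 - 46*l^4 + 46*l^3 - 10*l^2 - 2*l + 2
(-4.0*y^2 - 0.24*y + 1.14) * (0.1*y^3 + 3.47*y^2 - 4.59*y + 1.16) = -0.4*y^5 - 13.904*y^4 + 17.6412*y^3 + 0.4174*y^2 - 5.511*y + 1.3224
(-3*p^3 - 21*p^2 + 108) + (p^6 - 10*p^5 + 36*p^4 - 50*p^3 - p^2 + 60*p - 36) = p^6 - 10*p^5 + 36*p^4 - 53*p^3 - 22*p^2 + 60*p + 72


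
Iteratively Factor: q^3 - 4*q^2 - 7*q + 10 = (q + 2)*(q^2 - 6*q + 5) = (q - 1)*(q + 2)*(q - 5)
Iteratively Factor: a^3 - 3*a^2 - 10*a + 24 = (a - 2)*(a^2 - a - 12) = (a - 4)*(a - 2)*(a + 3)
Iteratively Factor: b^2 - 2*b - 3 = (b - 3)*(b + 1)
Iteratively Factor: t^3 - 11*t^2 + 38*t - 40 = (t - 4)*(t^2 - 7*t + 10) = (t - 4)*(t - 2)*(t - 5)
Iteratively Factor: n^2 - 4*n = (n - 4)*(n)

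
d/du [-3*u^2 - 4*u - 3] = -6*u - 4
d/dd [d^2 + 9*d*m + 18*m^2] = 2*d + 9*m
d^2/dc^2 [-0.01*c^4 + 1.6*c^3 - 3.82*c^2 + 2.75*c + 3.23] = -0.12*c^2 + 9.6*c - 7.64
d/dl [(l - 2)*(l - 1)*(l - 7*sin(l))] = -(l - 2)*(l - 1)*(7*cos(l) - 1) + (l - 2)*(l - 7*sin(l)) + (l - 1)*(l - 7*sin(l))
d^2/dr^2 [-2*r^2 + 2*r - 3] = -4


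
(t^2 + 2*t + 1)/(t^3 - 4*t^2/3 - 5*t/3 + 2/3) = 3*(t + 1)/(3*t^2 - 7*t + 2)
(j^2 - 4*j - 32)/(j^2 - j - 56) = (j + 4)/(j + 7)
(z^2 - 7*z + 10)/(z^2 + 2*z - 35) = (z - 2)/(z + 7)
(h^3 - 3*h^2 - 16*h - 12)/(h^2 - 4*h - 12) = h + 1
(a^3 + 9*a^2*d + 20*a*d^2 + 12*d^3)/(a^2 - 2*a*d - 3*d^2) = (a^2 + 8*a*d + 12*d^2)/(a - 3*d)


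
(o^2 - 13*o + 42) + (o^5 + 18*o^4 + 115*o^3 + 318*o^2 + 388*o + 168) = o^5 + 18*o^4 + 115*o^3 + 319*o^2 + 375*o + 210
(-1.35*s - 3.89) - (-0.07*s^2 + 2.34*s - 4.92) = 0.07*s^2 - 3.69*s + 1.03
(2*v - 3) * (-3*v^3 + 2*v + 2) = -6*v^4 + 9*v^3 + 4*v^2 - 2*v - 6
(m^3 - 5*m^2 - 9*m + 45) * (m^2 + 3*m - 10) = m^5 - 2*m^4 - 34*m^3 + 68*m^2 + 225*m - 450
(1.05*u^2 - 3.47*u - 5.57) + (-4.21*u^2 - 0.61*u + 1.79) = -3.16*u^2 - 4.08*u - 3.78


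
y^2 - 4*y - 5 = (y - 5)*(y + 1)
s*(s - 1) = s^2 - s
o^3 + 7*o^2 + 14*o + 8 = (o + 1)*(o + 2)*(o + 4)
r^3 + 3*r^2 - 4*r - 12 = (r - 2)*(r + 2)*(r + 3)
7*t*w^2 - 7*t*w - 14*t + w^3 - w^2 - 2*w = (7*t + w)*(w - 2)*(w + 1)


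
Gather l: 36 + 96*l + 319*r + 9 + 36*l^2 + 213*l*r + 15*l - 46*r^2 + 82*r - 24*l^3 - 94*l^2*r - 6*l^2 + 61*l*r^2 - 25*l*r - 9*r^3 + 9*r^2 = -24*l^3 + l^2*(30 - 94*r) + l*(61*r^2 + 188*r + 111) - 9*r^3 - 37*r^2 + 401*r + 45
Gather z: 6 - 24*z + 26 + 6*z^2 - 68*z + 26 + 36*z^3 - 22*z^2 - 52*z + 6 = 36*z^3 - 16*z^2 - 144*z + 64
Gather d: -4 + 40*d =40*d - 4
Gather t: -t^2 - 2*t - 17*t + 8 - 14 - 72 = -t^2 - 19*t - 78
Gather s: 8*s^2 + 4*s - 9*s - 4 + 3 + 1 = 8*s^2 - 5*s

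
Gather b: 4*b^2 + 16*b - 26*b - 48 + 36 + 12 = 4*b^2 - 10*b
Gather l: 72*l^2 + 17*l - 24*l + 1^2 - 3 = 72*l^2 - 7*l - 2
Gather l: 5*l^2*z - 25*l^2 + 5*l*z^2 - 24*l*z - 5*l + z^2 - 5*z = l^2*(5*z - 25) + l*(5*z^2 - 24*z - 5) + z^2 - 5*z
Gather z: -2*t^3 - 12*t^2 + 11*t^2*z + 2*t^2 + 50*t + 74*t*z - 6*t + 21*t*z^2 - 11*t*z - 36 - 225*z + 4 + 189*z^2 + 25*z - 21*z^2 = -2*t^3 - 10*t^2 + 44*t + z^2*(21*t + 168) + z*(11*t^2 + 63*t - 200) - 32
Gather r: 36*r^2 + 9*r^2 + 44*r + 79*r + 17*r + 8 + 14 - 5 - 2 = 45*r^2 + 140*r + 15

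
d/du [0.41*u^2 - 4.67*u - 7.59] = 0.82*u - 4.67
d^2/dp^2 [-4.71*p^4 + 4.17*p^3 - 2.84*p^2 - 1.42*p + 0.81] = -56.52*p^2 + 25.02*p - 5.68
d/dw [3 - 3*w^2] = -6*w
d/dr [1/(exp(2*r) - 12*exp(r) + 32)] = 2*(6 - exp(r))*exp(r)/(exp(2*r) - 12*exp(r) + 32)^2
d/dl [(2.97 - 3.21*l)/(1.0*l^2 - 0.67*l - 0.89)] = (3.21*l^2 - 5.94*l + 4.8468)/(1.0*l^4 - 1.34*l^3 - 1.3311*l^2 + 1.1926*l + 0.7921)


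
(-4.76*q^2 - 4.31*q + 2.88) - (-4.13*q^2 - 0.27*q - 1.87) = -0.63*q^2 - 4.04*q + 4.75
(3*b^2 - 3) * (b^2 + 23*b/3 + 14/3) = 3*b^4 + 23*b^3 + 11*b^2 - 23*b - 14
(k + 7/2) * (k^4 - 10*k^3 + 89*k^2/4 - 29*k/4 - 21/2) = k^5 - 13*k^4/2 - 51*k^3/4 + 565*k^2/8 - 287*k/8 - 147/4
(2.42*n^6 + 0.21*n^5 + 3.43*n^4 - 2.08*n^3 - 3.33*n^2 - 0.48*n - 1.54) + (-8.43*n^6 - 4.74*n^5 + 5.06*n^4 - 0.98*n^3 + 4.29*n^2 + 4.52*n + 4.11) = -6.01*n^6 - 4.53*n^5 + 8.49*n^4 - 3.06*n^3 + 0.96*n^2 + 4.04*n + 2.57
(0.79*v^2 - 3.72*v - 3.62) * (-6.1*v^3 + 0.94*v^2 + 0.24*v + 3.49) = -4.819*v^5 + 23.4346*v^4 + 18.7748*v^3 - 1.5385*v^2 - 13.8516*v - 12.6338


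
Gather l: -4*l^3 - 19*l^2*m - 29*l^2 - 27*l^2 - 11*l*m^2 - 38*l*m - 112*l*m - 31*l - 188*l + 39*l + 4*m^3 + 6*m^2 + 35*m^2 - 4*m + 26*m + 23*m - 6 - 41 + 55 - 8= -4*l^3 + l^2*(-19*m - 56) + l*(-11*m^2 - 150*m - 180) + 4*m^3 + 41*m^2 + 45*m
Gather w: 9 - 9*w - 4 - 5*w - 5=-14*w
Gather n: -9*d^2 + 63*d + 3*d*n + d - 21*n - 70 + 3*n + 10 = -9*d^2 + 64*d + n*(3*d - 18) - 60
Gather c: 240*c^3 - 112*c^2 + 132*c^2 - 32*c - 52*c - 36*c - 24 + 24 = 240*c^3 + 20*c^2 - 120*c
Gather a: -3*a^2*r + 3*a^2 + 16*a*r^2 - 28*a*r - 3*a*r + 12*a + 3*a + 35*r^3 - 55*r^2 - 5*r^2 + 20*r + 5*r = a^2*(3 - 3*r) + a*(16*r^2 - 31*r + 15) + 35*r^3 - 60*r^2 + 25*r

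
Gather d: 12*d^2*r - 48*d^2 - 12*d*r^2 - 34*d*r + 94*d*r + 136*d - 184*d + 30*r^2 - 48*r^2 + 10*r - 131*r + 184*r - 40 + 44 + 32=d^2*(12*r - 48) + d*(-12*r^2 + 60*r - 48) - 18*r^2 + 63*r + 36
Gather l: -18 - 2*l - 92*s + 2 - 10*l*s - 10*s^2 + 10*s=l*(-10*s - 2) - 10*s^2 - 82*s - 16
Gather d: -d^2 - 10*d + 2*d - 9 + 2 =-d^2 - 8*d - 7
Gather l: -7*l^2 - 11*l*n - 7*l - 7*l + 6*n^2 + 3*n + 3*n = -7*l^2 + l*(-11*n - 14) + 6*n^2 + 6*n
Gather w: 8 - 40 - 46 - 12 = -90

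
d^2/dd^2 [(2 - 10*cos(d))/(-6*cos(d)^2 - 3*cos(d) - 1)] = 2*(-405*(1 - cos(2*d))^2*cos(d) + 117*(1 - cos(2*d))^2/2 + 479*cos(d)/2 + 126*cos(2*d) - 423*cos(3*d)/2 + 90*cos(5*d) - 144)/(3*cos(d) + 3*cos(2*d) + 4)^3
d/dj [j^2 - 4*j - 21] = 2*j - 4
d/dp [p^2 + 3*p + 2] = 2*p + 3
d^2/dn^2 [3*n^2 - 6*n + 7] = 6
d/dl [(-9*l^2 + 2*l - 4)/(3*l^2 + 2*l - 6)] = 4*(-6*l^2 + 33*l - 1)/(9*l^4 + 12*l^3 - 32*l^2 - 24*l + 36)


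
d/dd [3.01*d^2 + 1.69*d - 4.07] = 6.02*d + 1.69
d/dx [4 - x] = -1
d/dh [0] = 0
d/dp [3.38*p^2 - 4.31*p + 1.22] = 6.76*p - 4.31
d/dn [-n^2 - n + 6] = -2*n - 1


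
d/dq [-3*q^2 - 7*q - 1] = -6*q - 7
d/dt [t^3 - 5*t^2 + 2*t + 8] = 3*t^2 - 10*t + 2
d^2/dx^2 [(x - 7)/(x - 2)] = -10/(x - 2)^3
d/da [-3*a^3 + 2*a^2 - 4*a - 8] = -9*a^2 + 4*a - 4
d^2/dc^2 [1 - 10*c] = 0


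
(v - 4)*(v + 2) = v^2 - 2*v - 8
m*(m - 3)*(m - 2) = m^3 - 5*m^2 + 6*m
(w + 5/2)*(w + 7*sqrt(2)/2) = w^2 + 5*w/2 + 7*sqrt(2)*w/2 + 35*sqrt(2)/4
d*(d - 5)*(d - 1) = d^3 - 6*d^2 + 5*d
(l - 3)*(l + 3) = l^2 - 9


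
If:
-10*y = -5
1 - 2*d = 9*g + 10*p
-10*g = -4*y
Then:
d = -5*p - 2/5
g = 1/5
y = 1/2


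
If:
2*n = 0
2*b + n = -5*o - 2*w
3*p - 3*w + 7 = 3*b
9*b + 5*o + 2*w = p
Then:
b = w/6 - 7/18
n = 0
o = 7/45 - 7*w/15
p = 7*w/6 - 49/18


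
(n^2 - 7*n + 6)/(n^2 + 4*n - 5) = (n - 6)/(n + 5)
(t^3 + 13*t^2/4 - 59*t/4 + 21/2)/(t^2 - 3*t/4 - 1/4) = (4*t^2 + 17*t - 42)/(4*t + 1)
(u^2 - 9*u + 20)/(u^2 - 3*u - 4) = (u - 5)/(u + 1)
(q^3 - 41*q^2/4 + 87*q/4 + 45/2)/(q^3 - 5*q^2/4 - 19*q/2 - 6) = (q^2 - 11*q + 30)/(q^2 - 2*q - 8)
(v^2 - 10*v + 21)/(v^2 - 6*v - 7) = (v - 3)/(v + 1)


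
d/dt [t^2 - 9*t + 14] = 2*t - 9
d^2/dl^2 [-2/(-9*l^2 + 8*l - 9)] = 4*(-81*l^2 + 72*l + 4*(9*l - 4)^2 - 81)/(9*l^2 - 8*l + 9)^3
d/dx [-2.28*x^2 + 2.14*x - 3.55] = 2.14 - 4.56*x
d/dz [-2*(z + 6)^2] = -4*z - 24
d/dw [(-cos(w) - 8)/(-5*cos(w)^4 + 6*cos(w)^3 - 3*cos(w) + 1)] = (15*(1 - cos(2*w))^2/4 + 111*cos(w) - 57*cos(2*w) + 37*cos(3*w) - 47)*sin(w)/(5*cos(w)^4 - 6*cos(w)^3 + 3*cos(w) - 1)^2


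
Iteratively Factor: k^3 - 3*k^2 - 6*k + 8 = (k + 2)*(k^2 - 5*k + 4) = (k - 4)*(k + 2)*(k - 1)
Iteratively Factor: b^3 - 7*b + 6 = (b - 2)*(b^2 + 2*b - 3) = (b - 2)*(b - 1)*(b + 3)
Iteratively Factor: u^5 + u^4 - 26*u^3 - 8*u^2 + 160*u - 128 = (u - 4)*(u^4 + 5*u^3 - 6*u^2 - 32*u + 32) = (u - 4)*(u + 4)*(u^3 + u^2 - 10*u + 8) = (u - 4)*(u - 2)*(u + 4)*(u^2 + 3*u - 4) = (u - 4)*(u - 2)*(u - 1)*(u + 4)*(u + 4)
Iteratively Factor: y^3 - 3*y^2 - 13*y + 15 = (y - 1)*(y^2 - 2*y - 15) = (y - 1)*(y + 3)*(y - 5)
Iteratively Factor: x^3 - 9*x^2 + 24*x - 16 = (x - 4)*(x^2 - 5*x + 4) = (x - 4)^2*(x - 1)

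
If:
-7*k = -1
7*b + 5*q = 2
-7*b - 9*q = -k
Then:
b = 121/196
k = 1/7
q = -13/28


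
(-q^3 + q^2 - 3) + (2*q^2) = -q^3 + 3*q^2 - 3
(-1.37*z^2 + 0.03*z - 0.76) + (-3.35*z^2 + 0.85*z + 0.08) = -4.72*z^2 + 0.88*z - 0.68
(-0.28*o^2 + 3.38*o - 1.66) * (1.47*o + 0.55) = -0.4116*o^3 + 4.8146*o^2 - 0.5812*o - 0.913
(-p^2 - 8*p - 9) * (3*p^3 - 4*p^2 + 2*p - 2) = -3*p^5 - 20*p^4 + 3*p^3 + 22*p^2 - 2*p + 18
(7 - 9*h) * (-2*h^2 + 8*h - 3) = 18*h^3 - 86*h^2 + 83*h - 21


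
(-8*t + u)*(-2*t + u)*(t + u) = 16*t^3 + 6*t^2*u - 9*t*u^2 + u^3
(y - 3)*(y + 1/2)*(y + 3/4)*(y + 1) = y^4 - 3*y^3/4 - 41*y^2/8 - 9*y/2 - 9/8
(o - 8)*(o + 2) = o^2 - 6*o - 16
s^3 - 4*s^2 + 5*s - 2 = (s - 2)*(s - 1)^2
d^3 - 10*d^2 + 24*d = d*(d - 6)*(d - 4)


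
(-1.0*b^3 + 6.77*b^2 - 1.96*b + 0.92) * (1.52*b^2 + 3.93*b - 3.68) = -1.52*b^5 + 6.3604*b^4 + 27.3069*b^3 - 31.218*b^2 + 10.8284*b - 3.3856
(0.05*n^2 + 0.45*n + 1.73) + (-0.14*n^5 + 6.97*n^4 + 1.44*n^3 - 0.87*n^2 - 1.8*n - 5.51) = -0.14*n^5 + 6.97*n^4 + 1.44*n^3 - 0.82*n^2 - 1.35*n - 3.78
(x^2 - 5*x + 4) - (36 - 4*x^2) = 5*x^2 - 5*x - 32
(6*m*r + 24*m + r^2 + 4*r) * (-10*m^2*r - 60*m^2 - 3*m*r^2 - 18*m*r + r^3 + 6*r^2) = -60*m^3*r^2 - 600*m^3*r - 1440*m^3 - 28*m^2*r^3 - 280*m^2*r^2 - 672*m^2*r + 3*m*r^4 + 30*m*r^3 + 72*m*r^2 + r^5 + 10*r^4 + 24*r^3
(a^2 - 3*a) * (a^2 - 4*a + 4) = a^4 - 7*a^3 + 16*a^2 - 12*a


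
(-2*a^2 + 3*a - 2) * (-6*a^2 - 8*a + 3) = 12*a^4 - 2*a^3 - 18*a^2 + 25*a - 6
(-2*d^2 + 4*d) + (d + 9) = -2*d^2 + 5*d + 9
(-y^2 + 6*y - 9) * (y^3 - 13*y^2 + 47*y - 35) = -y^5 + 19*y^4 - 134*y^3 + 434*y^2 - 633*y + 315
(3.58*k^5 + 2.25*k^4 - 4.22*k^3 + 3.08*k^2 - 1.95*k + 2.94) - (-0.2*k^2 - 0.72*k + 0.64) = 3.58*k^5 + 2.25*k^4 - 4.22*k^3 + 3.28*k^2 - 1.23*k + 2.3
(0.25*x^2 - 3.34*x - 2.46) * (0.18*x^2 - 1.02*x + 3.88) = 0.045*x^4 - 0.8562*x^3 + 3.934*x^2 - 10.45*x - 9.5448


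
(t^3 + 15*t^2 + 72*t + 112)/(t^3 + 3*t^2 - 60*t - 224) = (t + 4)/(t - 8)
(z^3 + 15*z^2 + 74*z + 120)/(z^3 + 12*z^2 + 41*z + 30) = (z + 4)/(z + 1)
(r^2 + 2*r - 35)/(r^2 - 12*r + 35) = (r + 7)/(r - 7)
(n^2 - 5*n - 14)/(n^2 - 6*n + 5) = (n^2 - 5*n - 14)/(n^2 - 6*n + 5)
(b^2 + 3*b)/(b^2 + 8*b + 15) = b/(b + 5)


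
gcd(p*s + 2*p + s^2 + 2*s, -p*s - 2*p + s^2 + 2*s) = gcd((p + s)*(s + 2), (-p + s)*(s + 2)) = s + 2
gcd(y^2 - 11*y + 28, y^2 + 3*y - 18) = 1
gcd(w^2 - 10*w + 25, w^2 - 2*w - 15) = w - 5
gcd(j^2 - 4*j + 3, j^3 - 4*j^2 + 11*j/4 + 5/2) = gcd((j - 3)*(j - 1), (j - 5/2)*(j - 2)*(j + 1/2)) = 1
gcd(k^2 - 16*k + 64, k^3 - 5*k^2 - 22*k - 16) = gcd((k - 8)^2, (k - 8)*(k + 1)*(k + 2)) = k - 8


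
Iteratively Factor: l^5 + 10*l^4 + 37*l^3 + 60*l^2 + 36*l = (l + 3)*(l^4 + 7*l^3 + 16*l^2 + 12*l) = (l + 2)*(l + 3)*(l^3 + 5*l^2 + 6*l) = (l + 2)*(l + 3)^2*(l^2 + 2*l) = l*(l + 2)*(l + 3)^2*(l + 2)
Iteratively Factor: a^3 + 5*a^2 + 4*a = (a)*(a^2 + 5*a + 4) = a*(a + 4)*(a + 1)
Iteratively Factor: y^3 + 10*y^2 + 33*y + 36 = (y + 3)*(y^2 + 7*y + 12) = (y + 3)^2*(y + 4)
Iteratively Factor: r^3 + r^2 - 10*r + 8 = (r - 1)*(r^2 + 2*r - 8) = (r - 1)*(r + 4)*(r - 2)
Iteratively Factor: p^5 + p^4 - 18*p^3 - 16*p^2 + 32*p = (p + 2)*(p^4 - p^3 - 16*p^2 + 16*p) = (p - 1)*(p + 2)*(p^3 - 16*p) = (p - 1)*(p + 2)*(p + 4)*(p^2 - 4*p) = p*(p - 1)*(p + 2)*(p + 4)*(p - 4)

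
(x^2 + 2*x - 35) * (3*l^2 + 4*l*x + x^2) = 3*l^2*x^2 + 6*l^2*x - 105*l^2 + 4*l*x^3 + 8*l*x^2 - 140*l*x + x^4 + 2*x^3 - 35*x^2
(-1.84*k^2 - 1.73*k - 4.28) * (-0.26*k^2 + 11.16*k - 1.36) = 0.4784*k^4 - 20.0846*k^3 - 15.6916*k^2 - 45.412*k + 5.8208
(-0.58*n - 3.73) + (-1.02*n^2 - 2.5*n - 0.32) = -1.02*n^2 - 3.08*n - 4.05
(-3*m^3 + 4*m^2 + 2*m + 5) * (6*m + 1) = -18*m^4 + 21*m^3 + 16*m^2 + 32*m + 5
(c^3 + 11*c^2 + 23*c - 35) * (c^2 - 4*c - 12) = c^5 + 7*c^4 - 33*c^3 - 259*c^2 - 136*c + 420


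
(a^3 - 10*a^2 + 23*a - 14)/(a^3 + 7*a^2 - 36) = (a^2 - 8*a + 7)/(a^2 + 9*a + 18)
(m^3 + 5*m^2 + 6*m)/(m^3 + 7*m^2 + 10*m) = (m + 3)/(m + 5)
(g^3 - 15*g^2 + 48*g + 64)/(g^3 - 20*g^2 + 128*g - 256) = (g + 1)/(g - 4)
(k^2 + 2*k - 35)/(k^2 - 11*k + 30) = (k + 7)/(k - 6)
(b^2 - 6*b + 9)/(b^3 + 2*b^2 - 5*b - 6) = (b^2 - 6*b + 9)/(b^3 + 2*b^2 - 5*b - 6)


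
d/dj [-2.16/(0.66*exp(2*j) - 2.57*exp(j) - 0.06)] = (2.8512*exp(j) - 5.5512)*exp(j)/(-0.66*exp(2*j) + 2.57*exp(j) + 0.06)^2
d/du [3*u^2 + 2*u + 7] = 6*u + 2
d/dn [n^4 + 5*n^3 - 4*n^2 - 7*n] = 4*n^3 + 15*n^2 - 8*n - 7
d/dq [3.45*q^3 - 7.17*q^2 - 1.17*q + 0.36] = 10.35*q^2 - 14.34*q - 1.17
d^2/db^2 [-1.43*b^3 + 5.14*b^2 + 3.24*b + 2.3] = 10.28 - 8.58*b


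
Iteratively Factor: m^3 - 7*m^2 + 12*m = (m - 3)*(m^2 - 4*m) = m*(m - 3)*(m - 4)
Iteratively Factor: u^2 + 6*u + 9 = (u + 3)*(u + 3)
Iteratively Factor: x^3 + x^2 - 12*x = (x + 4)*(x^2 - 3*x) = (x - 3)*(x + 4)*(x)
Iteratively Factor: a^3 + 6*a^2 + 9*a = (a)*(a^2 + 6*a + 9) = a*(a + 3)*(a + 3)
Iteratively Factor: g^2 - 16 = (g - 4)*(g + 4)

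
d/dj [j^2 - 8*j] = 2*j - 8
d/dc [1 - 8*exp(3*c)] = -24*exp(3*c)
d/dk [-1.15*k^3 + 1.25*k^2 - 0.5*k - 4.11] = -3.45*k^2 + 2.5*k - 0.5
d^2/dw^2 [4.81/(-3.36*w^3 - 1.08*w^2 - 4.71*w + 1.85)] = ((96.9696*w + 10.3896)*(3.36*w^3 + 1.08*w^2 + 4.71*w - 1.85) - 4.81*(10.08*w^2 + 2.16*w + 4.71)*(20.16*w^2 + 4.32*w + 9.42))/(3.36*w^3 + 1.08*w^2 + 4.71*w - 1.85)^3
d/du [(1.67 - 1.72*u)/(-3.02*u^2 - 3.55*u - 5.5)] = (-5.1944*u^2 + 10.0868*u + 15.3885)/(9.1204*u^4 + 21.442*u^3 + 45.8225*u^2 + 39.05*u + 30.25)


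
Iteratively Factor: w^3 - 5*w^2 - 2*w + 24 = (w + 2)*(w^2 - 7*w + 12) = (w - 3)*(w + 2)*(w - 4)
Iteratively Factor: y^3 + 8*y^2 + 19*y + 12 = (y + 1)*(y^2 + 7*y + 12) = (y + 1)*(y + 4)*(y + 3)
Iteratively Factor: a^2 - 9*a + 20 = (a - 5)*(a - 4)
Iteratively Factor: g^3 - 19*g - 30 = (g + 2)*(g^2 - 2*g - 15) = (g - 5)*(g + 2)*(g + 3)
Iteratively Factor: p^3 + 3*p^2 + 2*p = (p + 2)*(p^2 + p) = p*(p + 2)*(p + 1)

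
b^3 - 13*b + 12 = (b - 3)*(b - 1)*(b + 4)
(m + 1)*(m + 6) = m^2 + 7*m + 6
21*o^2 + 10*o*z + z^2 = (3*o + z)*(7*o + z)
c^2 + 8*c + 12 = (c + 2)*(c + 6)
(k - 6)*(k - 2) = k^2 - 8*k + 12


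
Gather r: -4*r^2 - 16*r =-4*r^2 - 16*r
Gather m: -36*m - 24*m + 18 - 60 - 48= -60*m - 90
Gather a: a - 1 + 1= a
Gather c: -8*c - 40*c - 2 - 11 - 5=-48*c - 18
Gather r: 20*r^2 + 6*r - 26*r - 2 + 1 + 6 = 20*r^2 - 20*r + 5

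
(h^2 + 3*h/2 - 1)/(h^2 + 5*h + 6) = (h - 1/2)/(h + 3)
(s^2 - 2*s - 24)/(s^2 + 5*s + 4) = (s - 6)/(s + 1)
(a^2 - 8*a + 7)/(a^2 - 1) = (a - 7)/(a + 1)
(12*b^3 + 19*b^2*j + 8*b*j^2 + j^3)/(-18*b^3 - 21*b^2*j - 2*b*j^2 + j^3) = (-4*b - j)/(6*b - j)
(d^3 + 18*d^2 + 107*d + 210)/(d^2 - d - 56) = (d^2 + 11*d + 30)/(d - 8)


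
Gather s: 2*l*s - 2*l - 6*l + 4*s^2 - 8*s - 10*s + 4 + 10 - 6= -8*l + 4*s^2 + s*(2*l - 18) + 8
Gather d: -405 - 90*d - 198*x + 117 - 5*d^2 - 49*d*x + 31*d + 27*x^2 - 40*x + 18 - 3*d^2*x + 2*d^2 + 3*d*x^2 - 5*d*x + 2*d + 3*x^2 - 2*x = d^2*(-3*x - 3) + d*(3*x^2 - 54*x - 57) + 30*x^2 - 240*x - 270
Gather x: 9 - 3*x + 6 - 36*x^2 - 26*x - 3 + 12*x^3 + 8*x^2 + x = 12*x^3 - 28*x^2 - 28*x + 12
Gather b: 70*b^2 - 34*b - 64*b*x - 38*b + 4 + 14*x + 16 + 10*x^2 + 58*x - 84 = 70*b^2 + b*(-64*x - 72) + 10*x^2 + 72*x - 64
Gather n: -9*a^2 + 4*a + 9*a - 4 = -9*a^2 + 13*a - 4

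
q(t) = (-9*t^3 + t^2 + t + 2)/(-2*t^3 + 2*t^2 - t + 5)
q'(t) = (-27*t^2 + 2*t + 1)/(-2*t^3 + 2*t^2 - t + 5) + (6*t^2 - 4*t + 1)*(-9*t^3 + t^2 + t + 2)/(-2*t^3 + 2*t^2 - t + 5)^2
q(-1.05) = 1.18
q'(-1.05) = -1.60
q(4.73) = 5.54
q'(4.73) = -0.31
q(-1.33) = 1.62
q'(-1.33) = -1.51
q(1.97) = 13.55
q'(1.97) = -27.21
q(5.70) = 5.31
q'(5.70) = -0.18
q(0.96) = -0.99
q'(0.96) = -5.99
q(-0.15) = 0.37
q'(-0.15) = 0.14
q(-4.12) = 3.52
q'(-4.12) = -0.25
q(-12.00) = 4.17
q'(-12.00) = -0.03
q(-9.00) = 4.06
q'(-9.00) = -0.05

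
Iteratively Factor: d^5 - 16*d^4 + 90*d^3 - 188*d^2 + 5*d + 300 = (d - 3)*(d^4 - 13*d^3 + 51*d^2 - 35*d - 100) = (d - 3)*(d + 1)*(d^3 - 14*d^2 + 65*d - 100) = (d - 4)*(d - 3)*(d + 1)*(d^2 - 10*d + 25) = (d - 5)*(d - 4)*(d - 3)*(d + 1)*(d - 5)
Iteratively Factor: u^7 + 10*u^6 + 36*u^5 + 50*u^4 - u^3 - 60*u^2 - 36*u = (u + 2)*(u^6 + 8*u^5 + 20*u^4 + 10*u^3 - 21*u^2 - 18*u) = (u + 2)^2*(u^5 + 6*u^4 + 8*u^3 - 6*u^2 - 9*u) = (u + 1)*(u + 2)^2*(u^4 + 5*u^3 + 3*u^2 - 9*u) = u*(u + 1)*(u + 2)^2*(u^3 + 5*u^2 + 3*u - 9) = u*(u + 1)*(u + 2)^2*(u + 3)*(u^2 + 2*u - 3) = u*(u - 1)*(u + 1)*(u + 2)^2*(u + 3)*(u + 3)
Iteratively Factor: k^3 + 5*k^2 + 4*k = (k)*(k^2 + 5*k + 4) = k*(k + 1)*(k + 4)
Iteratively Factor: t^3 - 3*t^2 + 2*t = (t)*(t^2 - 3*t + 2) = t*(t - 2)*(t - 1)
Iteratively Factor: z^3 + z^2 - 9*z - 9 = (z - 3)*(z^2 + 4*z + 3) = (z - 3)*(z + 1)*(z + 3)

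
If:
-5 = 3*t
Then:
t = -5/3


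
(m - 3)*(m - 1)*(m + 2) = m^3 - 2*m^2 - 5*m + 6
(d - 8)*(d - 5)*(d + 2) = d^3 - 11*d^2 + 14*d + 80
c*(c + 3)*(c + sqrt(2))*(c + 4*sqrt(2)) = c^4 + 3*c^3 + 5*sqrt(2)*c^3 + 8*c^2 + 15*sqrt(2)*c^2 + 24*c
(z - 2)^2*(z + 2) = z^3 - 2*z^2 - 4*z + 8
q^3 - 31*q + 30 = (q - 5)*(q - 1)*(q + 6)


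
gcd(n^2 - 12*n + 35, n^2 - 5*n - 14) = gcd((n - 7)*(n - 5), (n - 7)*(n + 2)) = n - 7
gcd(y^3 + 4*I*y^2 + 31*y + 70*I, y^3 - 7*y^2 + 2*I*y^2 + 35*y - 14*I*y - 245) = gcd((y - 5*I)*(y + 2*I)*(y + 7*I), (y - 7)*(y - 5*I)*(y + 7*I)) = y^2 + 2*I*y + 35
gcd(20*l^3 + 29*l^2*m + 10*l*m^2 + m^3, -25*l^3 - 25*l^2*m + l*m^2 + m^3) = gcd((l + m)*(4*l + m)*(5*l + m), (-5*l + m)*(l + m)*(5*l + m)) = 5*l^2 + 6*l*m + m^2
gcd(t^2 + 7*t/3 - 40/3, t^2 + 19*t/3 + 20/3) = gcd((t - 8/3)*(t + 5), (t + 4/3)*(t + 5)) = t + 5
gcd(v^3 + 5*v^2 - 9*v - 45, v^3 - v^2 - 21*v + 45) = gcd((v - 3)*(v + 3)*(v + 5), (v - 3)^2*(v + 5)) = v^2 + 2*v - 15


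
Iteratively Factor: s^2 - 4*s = (s - 4)*(s)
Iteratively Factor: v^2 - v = (v)*(v - 1)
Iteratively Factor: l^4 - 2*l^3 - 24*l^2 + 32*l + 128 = (l + 4)*(l^3 - 6*l^2 + 32) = (l + 2)*(l + 4)*(l^2 - 8*l + 16) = (l - 4)*(l + 2)*(l + 4)*(l - 4)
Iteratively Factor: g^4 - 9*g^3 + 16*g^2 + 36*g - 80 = (g - 5)*(g^3 - 4*g^2 - 4*g + 16) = (g - 5)*(g + 2)*(g^2 - 6*g + 8) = (g - 5)*(g - 4)*(g + 2)*(g - 2)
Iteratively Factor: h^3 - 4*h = (h)*(h^2 - 4) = h*(h - 2)*(h + 2)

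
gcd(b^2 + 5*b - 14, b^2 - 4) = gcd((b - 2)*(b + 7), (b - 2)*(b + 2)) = b - 2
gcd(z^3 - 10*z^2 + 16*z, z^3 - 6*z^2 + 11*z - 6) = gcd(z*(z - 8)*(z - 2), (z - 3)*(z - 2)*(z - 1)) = z - 2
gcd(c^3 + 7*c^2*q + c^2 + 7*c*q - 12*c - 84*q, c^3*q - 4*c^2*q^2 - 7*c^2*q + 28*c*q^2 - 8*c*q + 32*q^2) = 1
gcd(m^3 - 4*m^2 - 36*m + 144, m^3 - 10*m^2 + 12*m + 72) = m - 6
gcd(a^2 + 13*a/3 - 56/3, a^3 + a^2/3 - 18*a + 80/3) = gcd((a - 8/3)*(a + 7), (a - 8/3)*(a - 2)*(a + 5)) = a - 8/3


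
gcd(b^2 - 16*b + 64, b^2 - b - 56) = b - 8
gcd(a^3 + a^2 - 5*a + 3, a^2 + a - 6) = a + 3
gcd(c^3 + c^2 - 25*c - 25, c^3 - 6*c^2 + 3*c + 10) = c^2 - 4*c - 5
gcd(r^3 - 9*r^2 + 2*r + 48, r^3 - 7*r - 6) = r^2 - r - 6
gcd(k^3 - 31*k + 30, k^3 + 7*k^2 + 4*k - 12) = k^2 + 5*k - 6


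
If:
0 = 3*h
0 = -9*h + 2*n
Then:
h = 0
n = 0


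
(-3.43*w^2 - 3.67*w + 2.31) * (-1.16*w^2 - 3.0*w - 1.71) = 3.9788*w^4 + 14.5472*w^3 + 14.1957*w^2 - 0.6543*w - 3.9501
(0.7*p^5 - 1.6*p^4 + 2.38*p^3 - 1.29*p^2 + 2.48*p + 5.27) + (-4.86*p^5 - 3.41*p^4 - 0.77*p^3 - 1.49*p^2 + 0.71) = -4.16*p^5 - 5.01*p^4 + 1.61*p^3 - 2.78*p^2 + 2.48*p + 5.98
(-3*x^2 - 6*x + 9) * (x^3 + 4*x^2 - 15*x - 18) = -3*x^5 - 18*x^4 + 30*x^3 + 180*x^2 - 27*x - 162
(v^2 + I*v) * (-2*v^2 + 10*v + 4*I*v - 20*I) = -2*v^4 + 10*v^3 + 2*I*v^3 - 4*v^2 - 10*I*v^2 + 20*v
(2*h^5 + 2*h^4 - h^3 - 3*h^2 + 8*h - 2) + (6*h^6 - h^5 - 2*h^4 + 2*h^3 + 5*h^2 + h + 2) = 6*h^6 + h^5 + h^3 + 2*h^2 + 9*h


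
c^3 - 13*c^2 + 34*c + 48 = (c - 8)*(c - 6)*(c + 1)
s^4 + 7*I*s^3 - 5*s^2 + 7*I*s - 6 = (s - I)*(s + I)^2*(s + 6*I)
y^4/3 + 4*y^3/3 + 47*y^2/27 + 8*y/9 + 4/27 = (y/3 + 1/3)*(y + 1/3)*(y + 2/3)*(y + 2)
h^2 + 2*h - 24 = (h - 4)*(h + 6)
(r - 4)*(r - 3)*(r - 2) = r^3 - 9*r^2 + 26*r - 24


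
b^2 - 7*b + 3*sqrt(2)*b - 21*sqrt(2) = (b - 7)*(b + 3*sqrt(2))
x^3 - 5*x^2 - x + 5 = (x - 5)*(x - 1)*(x + 1)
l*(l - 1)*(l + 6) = l^3 + 5*l^2 - 6*l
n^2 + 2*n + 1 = (n + 1)^2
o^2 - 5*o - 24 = (o - 8)*(o + 3)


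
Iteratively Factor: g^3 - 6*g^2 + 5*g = (g - 1)*(g^2 - 5*g) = g*(g - 1)*(g - 5)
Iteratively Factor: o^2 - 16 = (o - 4)*(o + 4)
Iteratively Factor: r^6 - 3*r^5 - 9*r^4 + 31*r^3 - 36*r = (r - 2)*(r^5 - r^4 - 11*r^3 + 9*r^2 + 18*r) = (r - 2)*(r + 3)*(r^4 - 4*r^3 + r^2 + 6*r) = (r - 3)*(r - 2)*(r + 3)*(r^3 - r^2 - 2*r) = r*(r - 3)*(r - 2)*(r + 3)*(r^2 - r - 2) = r*(r - 3)*(r - 2)^2*(r + 3)*(r + 1)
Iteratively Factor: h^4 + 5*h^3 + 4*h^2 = (h + 1)*(h^3 + 4*h^2) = (h + 1)*(h + 4)*(h^2) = h*(h + 1)*(h + 4)*(h)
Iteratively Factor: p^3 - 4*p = (p - 2)*(p^2 + 2*p) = (p - 2)*(p + 2)*(p)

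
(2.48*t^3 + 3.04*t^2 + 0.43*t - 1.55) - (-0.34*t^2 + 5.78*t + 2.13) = 2.48*t^3 + 3.38*t^2 - 5.35*t - 3.68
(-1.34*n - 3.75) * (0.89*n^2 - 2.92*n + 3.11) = -1.1926*n^3 + 0.5753*n^2 + 6.7826*n - 11.6625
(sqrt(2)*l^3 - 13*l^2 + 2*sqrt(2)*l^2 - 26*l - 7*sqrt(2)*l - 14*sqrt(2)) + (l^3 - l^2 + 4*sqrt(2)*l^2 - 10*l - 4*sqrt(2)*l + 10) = l^3 + sqrt(2)*l^3 - 14*l^2 + 6*sqrt(2)*l^2 - 36*l - 11*sqrt(2)*l - 14*sqrt(2) + 10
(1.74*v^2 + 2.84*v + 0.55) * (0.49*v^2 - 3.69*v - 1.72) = 0.8526*v^4 - 5.029*v^3 - 13.2029*v^2 - 6.9143*v - 0.946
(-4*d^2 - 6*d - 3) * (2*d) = -8*d^3 - 12*d^2 - 6*d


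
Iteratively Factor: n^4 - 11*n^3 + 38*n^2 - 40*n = (n)*(n^3 - 11*n^2 + 38*n - 40) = n*(n - 2)*(n^2 - 9*n + 20) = n*(n - 4)*(n - 2)*(n - 5)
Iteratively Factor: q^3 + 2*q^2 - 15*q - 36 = (q - 4)*(q^2 + 6*q + 9) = (q - 4)*(q + 3)*(q + 3)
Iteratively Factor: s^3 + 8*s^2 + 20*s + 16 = (s + 4)*(s^2 + 4*s + 4) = (s + 2)*(s + 4)*(s + 2)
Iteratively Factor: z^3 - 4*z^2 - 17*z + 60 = (z - 5)*(z^2 + z - 12) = (z - 5)*(z - 3)*(z + 4)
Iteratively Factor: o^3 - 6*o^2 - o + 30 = (o - 5)*(o^2 - o - 6) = (o - 5)*(o - 3)*(o + 2)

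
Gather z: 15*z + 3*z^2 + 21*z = 3*z^2 + 36*z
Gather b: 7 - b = 7 - b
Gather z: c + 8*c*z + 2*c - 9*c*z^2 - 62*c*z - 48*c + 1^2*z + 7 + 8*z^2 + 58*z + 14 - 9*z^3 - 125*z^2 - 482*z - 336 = -45*c - 9*z^3 + z^2*(-9*c - 117) + z*(-54*c - 423) - 315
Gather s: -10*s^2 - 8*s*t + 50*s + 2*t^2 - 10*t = -10*s^2 + s*(50 - 8*t) + 2*t^2 - 10*t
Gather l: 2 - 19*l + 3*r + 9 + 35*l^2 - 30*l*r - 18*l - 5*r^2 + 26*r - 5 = 35*l^2 + l*(-30*r - 37) - 5*r^2 + 29*r + 6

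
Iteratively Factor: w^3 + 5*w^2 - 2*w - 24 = (w + 3)*(w^2 + 2*w - 8) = (w - 2)*(w + 3)*(w + 4)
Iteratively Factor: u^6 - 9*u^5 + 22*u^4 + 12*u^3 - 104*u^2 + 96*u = (u + 2)*(u^5 - 11*u^4 + 44*u^3 - 76*u^2 + 48*u) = (u - 4)*(u + 2)*(u^4 - 7*u^3 + 16*u^2 - 12*u) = (u - 4)*(u - 2)*(u + 2)*(u^3 - 5*u^2 + 6*u) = (u - 4)*(u - 3)*(u - 2)*(u + 2)*(u^2 - 2*u) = (u - 4)*(u - 3)*(u - 2)^2*(u + 2)*(u)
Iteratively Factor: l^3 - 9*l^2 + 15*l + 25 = (l - 5)*(l^2 - 4*l - 5) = (l - 5)^2*(l + 1)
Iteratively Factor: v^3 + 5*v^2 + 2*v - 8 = (v + 2)*(v^2 + 3*v - 4) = (v - 1)*(v + 2)*(v + 4)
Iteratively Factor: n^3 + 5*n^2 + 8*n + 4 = (n + 1)*(n^2 + 4*n + 4) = (n + 1)*(n + 2)*(n + 2)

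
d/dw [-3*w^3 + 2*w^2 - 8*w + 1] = -9*w^2 + 4*w - 8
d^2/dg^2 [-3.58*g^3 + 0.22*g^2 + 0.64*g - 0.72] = 0.44 - 21.48*g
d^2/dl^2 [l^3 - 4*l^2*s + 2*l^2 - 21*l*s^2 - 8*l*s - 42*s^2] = 6*l - 8*s + 4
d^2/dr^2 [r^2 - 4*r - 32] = 2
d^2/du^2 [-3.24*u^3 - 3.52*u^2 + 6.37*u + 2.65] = -19.44*u - 7.04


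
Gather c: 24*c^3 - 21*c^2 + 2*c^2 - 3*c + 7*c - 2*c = 24*c^3 - 19*c^2 + 2*c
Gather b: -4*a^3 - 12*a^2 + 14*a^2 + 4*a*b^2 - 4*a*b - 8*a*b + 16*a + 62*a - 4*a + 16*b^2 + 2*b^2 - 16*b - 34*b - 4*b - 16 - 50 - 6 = -4*a^3 + 2*a^2 + 74*a + b^2*(4*a + 18) + b*(-12*a - 54) - 72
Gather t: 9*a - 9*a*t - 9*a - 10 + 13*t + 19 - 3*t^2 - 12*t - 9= -3*t^2 + t*(1 - 9*a)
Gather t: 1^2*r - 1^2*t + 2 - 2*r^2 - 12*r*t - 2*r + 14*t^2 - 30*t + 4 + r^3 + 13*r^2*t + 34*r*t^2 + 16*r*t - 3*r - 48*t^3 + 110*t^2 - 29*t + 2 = r^3 - 2*r^2 - 4*r - 48*t^3 + t^2*(34*r + 124) + t*(13*r^2 + 4*r - 60) + 8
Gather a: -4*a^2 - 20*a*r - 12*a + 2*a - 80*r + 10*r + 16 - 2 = -4*a^2 + a*(-20*r - 10) - 70*r + 14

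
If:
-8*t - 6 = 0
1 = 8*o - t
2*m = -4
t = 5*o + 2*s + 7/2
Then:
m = -2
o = 1/32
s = -141/64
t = -3/4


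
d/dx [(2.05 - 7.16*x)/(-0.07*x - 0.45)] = (0.235585*x + 1.514475)/(0.07*x + 0.45)^3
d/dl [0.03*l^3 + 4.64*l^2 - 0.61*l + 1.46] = 0.09*l^2 + 9.28*l - 0.61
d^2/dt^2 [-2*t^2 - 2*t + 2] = -4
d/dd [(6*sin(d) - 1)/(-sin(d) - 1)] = -7*cos(d)/(sin(d) + 1)^2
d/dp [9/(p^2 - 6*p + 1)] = 18*(3 - p)/(p^2 - 6*p + 1)^2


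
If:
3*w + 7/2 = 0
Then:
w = -7/6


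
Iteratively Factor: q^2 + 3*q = (q + 3)*(q)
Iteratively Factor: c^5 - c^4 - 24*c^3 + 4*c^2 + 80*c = (c)*(c^4 - c^3 - 24*c^2 + 4*c + 80) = c*(c - 2)*(c^3 + c^2 - 22*c - 40) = c*(c - 5)*(c - 2)*(c^2 + 6*c + 8) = c*(c - 5)*(c - 2)*(c + 2)*(c + 4)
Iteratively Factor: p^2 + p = (p)*(p + 1)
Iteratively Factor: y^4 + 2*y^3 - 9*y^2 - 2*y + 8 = (y + 1)*(y^3 + y^2 - 10*y + 8) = (y + 1)*(y + 4)*(y^2 - 3*y + 2) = (y - 1)*(y + 1)*(y + 4)*(y - 2)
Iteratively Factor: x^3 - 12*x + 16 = (x + 4)*(x^2 - 4*x + 4) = (x - 2)*(x + 4)*(x - 2)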